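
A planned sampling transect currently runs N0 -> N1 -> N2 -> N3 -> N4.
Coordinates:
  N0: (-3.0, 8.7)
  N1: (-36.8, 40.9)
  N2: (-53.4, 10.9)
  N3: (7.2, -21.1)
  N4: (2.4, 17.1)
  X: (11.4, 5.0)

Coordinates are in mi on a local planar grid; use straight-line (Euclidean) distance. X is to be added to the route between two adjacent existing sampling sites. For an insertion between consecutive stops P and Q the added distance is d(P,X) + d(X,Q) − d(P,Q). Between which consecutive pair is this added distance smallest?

between N3 and N4

Added distance for inserting X between each consecutive pair:
N0–N1: 28.3 mi
N1–N2: 90.9 mi
N2–N3: 23.0 mi
N3–N4: 3.0 mi
Smallest added distance is 3.0 mi, inserting between N3 and N4.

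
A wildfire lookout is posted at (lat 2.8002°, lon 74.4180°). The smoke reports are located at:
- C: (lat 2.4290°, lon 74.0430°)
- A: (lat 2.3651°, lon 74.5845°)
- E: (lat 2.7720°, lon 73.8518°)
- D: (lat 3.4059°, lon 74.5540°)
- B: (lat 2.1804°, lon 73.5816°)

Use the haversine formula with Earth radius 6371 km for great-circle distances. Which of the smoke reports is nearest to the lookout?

Distances from the lookout ((lat 2.8002°, lon 74.4180°)):
A: 51.8 km
C: 58.6 km
E: 63.0 km
D: 69.0 km
B: 115.7 km
The nearest is A at 51.8 km.

A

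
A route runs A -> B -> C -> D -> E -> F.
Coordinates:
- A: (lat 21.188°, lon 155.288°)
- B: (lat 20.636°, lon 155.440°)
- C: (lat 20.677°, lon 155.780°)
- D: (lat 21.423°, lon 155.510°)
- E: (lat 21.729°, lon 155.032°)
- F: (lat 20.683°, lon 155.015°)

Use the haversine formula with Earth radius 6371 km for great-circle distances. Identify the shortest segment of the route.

Leg distances:
A→B: 63.4 km
B→C: 35.7 km
C→D: 87.6 km
D→E: 60.0 km
E→F: 116.3 km
The shortest leg is B–C at 35.7 km.

B–C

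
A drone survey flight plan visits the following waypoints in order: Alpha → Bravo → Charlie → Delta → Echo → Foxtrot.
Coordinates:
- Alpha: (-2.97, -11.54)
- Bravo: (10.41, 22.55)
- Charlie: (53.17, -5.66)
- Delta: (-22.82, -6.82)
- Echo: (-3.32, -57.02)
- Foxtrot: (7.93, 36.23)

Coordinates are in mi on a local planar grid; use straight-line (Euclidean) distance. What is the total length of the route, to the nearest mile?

312 mi

Leg distances:
Alpha→Bravo: 36.6 mi  (cumulative 36.6 mi)
Bravo→Charlie: 51.2 mi  (cumulative 87.8 mi)
Charlie→Delta: 76.0 mi  (cumulative 163.8 mi)
Delta→Echo: 53.9 mi  (cumulative 217.7 mi)
Echo→Foxtrot: 93.9 mi  (cumulative 311.6 mi)
Total route length ≈ 312 mi.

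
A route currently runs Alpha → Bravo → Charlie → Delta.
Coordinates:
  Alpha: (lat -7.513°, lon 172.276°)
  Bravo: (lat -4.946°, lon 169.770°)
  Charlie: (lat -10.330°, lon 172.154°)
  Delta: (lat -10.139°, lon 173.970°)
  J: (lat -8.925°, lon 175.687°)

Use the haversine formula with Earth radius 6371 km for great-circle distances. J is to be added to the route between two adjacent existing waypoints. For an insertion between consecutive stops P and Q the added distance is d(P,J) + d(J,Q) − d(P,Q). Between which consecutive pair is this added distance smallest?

Added distance for inserting J between each consecutive pair:
Alpha–Bravo: 797.9 km
Bravo–Charlie: 552.6 km
Charlie–Delta: 449.5 km
Smallest added distance is 449.5 km, inserting between Charlie and Delta.

between Charlie and Delta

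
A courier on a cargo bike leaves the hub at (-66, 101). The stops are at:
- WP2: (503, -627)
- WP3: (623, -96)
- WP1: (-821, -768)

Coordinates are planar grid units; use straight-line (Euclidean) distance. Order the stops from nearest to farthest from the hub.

WP3, WP2, WP1

Distance from the hub at (-66, 101) to each:
WP3 (623, -96): 716.6
WP2 (503, -627): 924.0
WP1 (-821, -768): 1151.2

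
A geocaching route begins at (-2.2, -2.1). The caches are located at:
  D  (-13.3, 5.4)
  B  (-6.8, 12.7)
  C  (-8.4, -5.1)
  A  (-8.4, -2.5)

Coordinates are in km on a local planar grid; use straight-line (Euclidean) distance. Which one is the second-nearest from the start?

Distance to each, sorted:
A: 6.2 km
C: 6.9 km
D: 13.4 km
B: 15.5 km
The second-nearest is C at 6.9 km.

C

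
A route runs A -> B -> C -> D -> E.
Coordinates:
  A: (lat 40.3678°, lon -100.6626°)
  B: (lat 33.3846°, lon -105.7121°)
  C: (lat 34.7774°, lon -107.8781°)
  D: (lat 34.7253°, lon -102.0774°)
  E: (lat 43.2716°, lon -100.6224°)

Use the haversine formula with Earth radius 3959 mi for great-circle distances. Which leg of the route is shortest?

B–C

Leg distances:
A→B: 557.2 mi
B→C: 156.9 mi
C→D: 329.3 mi
D→E: 595.6 mi
The shortest leg is B–C at 156.9 mi.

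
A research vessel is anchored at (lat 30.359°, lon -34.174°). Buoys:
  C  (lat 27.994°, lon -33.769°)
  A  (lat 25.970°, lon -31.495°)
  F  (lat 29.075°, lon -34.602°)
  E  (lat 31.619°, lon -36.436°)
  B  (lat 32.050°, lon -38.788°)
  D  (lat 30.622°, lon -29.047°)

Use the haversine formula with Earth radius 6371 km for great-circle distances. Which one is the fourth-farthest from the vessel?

Distances from the vessel ((lat 30.359°, lon -34.174°)):
A: 554.1 km
D: 492.1 km
B: 477.4 km
C: 265.9 km
E: 257.1 km
F: 148.6 km
The fourth-farthest is C at 265.9 km.

C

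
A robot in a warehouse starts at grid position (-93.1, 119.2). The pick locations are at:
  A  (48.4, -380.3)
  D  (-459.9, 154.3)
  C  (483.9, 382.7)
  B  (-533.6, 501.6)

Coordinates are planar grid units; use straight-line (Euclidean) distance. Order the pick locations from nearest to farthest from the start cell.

Computing each straight-line distance from (-93.1, 119.2):
D (-459.9, 154.3): 368.5
A (48.4, -380.3): 519.2
B (-533.6, 501.6): 583.3
C (483.9, 382.7): 634.3

D, A, B, C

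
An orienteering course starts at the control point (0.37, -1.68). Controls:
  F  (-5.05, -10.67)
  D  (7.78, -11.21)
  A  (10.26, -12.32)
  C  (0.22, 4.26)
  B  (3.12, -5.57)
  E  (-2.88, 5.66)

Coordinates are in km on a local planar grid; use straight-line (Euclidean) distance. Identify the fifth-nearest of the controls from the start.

Distances from the start ((0.37, -1.68)):
B: 4.8 km
C: 5.9 km
E: 8.0 km
F: 10.5 km
D: 12.1 km
A: 14.5 km
The fifth-nearest is D at 12.1 km.

D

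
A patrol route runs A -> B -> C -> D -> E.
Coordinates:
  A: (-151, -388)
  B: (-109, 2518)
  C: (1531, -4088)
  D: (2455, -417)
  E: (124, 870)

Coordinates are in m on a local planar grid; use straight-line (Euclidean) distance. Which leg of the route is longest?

Leg distances:
A→B: 2906.3 m
B→C: 6806.5 m
C→D: 3785.5 m
D→E: 2662.7 m
The longest leg is B–C at 6806.5 m.

B–C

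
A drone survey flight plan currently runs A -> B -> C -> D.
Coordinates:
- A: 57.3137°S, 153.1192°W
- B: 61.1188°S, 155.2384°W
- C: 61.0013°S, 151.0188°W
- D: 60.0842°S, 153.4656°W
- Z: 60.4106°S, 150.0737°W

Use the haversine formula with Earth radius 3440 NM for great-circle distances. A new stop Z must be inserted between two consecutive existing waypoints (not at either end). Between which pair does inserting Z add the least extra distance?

Added distance for inserting Z between each consecutive pair:
A–B: 128.3 NM
B–C: 79.5 NM
C–D: 57.1 NM
Smallest added distance is 57.1 NM, inserting between C and D.

between C and D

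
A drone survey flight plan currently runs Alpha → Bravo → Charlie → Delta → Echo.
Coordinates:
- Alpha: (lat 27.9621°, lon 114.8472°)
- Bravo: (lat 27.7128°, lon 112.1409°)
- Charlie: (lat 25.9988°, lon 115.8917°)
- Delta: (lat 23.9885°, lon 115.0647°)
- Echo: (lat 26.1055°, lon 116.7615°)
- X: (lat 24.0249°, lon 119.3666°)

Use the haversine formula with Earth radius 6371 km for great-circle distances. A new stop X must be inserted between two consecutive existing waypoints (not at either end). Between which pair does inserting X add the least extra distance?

between Delta and Echo

Added distance for inserting X between each consecutive pair:
Alpha–Bravo: 1192.3 km
Bravo–Charlie: 826.1 km
Charlie–Delta: 611.6 km
Delta–Echo: 495.9 km
Smallest added distance is 495.9 km, inserting between Delta and Echo.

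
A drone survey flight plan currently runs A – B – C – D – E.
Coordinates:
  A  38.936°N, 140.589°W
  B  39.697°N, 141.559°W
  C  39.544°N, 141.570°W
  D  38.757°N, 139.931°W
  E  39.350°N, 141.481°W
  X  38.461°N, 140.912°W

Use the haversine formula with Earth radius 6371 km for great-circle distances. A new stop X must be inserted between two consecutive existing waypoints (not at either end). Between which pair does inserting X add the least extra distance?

between D and E

Added distance for inserting X between each consecutive pair:
A–B: 89.3 km
B–C: 264.5 km
C–D: 58.3 km
D–E: 52.6 km
Smallest added distance is 52.6 km, inserting between D and E.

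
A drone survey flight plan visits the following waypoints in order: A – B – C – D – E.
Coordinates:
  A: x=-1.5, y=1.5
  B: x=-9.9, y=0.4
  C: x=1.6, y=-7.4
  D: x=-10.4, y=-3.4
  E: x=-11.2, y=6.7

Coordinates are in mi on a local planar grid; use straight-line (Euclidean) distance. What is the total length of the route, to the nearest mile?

45 mi

Leg distances:
A→B: 8.5 mi  (cumulative 8.5 mi)
B→C: 13.9 mi  (cumulative 22.4 mi)
C→D: 12.6 mi  (cumulative 35.0 mi)
D→E: 10.1 mi  (cumulative 45.1 mi)
Total route length ≈ 45 mi.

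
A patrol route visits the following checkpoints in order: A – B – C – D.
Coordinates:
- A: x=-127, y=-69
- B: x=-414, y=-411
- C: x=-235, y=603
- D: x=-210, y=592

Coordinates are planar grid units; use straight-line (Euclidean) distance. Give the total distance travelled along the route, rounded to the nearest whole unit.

Leg distances:
A→B: 446.5  (cumulative 446.5)
B→C: 1029.7  (cumulative 1476.1)
C→D: 27.3  (cumulative 1503.5)
Total route length ≈ 1503.

1503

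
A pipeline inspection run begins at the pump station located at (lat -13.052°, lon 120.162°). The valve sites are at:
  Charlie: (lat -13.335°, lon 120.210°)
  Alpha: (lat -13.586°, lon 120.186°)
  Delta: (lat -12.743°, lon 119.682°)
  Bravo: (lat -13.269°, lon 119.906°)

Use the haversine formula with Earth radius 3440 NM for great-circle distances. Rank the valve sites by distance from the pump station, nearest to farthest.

Charlie, Bravo, Alpha, Delta

Computing each great-circle distance from (lat -13.052°, lon 120.162°):
Charlie (lat -13.335°, lon 120.210°): 17.2 NM
Bravo (lat -13.269°, lon 119.906°): 19.8 NM
Alpha (lat -13.586°, lon 120.186°): 32.1 NM
Delta (lat -12.743°, lon 119.682°): 33.7 NM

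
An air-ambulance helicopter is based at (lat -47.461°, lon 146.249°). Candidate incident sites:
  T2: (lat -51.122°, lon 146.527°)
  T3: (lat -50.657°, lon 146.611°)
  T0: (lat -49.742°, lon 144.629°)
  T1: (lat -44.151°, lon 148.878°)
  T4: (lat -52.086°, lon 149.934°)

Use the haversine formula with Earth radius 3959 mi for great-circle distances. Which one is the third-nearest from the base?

T2

Distance to each, sorted:
T0: 174.1 mi
T3: 221.4 mi
T2: 253.3 mi
T1: 261.4 mi
T4: 359.3 mi
The third-nearest is T2 at 253.3 mi.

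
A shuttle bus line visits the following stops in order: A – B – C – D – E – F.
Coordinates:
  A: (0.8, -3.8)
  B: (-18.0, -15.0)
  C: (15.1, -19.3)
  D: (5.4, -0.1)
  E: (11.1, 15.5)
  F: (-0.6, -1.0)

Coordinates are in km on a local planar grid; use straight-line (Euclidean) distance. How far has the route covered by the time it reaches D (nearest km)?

Leg distances:
A→B: 21.9 km  (cumulative 21.9 km)
B→C: 33.4 km  (cumulative 55.3 km)
C→D: 21.5 km  (cumulative 76.8 km)
Cumulative distance at D ≈ 77 km.

77 km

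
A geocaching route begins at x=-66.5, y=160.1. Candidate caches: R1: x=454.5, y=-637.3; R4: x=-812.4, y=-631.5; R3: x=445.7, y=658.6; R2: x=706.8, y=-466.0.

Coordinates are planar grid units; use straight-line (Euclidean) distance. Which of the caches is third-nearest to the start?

R2

Distance to each, sorted:
R3: 714.7
R1: 952.5
R2: 995.0
R4: 1087.7
The third-nearest is R2 at 995.0.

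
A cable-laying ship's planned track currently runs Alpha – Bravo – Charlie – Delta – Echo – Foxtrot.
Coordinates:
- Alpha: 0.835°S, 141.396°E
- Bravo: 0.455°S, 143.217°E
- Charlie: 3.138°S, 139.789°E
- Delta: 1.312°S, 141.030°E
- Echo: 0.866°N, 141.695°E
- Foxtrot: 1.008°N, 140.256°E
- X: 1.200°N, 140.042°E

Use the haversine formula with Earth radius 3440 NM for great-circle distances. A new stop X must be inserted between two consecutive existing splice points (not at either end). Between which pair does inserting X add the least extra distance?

Added distance for inserting X between each consecutive pair:
Alpha–Bravo: 250.0 NM
Bravo–Charlie: 214.6 NM
Charlie–Delta: 290.4 NM
Delta–Echo: 126.6 NM
Echo–Foxtrot: 31.7 NM
Smallest added distance is 31.7 NM, inserting between Echo and Foxtrot.

between Echo and Foxtrot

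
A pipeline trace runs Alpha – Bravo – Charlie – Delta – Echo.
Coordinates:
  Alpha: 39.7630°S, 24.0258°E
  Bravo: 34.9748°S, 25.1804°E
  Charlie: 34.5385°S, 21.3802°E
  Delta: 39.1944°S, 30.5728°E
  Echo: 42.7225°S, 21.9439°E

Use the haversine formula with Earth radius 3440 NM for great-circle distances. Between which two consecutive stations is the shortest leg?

Bravo–Charlie

Leg distances:
Alpha→Bravo: 292.7 NM
Bravo→Charlie: 189.3 NM
Charlie→Delta: 522.2 NM
Delta→Echo: 444.6 NM
The shortest leg is Bravo–Charlie at 189.3 NM.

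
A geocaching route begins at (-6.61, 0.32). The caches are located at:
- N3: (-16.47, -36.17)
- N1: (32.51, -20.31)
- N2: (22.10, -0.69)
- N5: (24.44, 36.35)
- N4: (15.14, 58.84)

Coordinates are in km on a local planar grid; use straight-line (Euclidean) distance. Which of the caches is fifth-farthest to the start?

Distance to each, sorted:
N4: 62.4 km
N5: 47.6 km
N1: 44.2 km
N3: 37.8 km
N2: 28.7 km
The fifth-farthest is N2 at 28.7 km.

N2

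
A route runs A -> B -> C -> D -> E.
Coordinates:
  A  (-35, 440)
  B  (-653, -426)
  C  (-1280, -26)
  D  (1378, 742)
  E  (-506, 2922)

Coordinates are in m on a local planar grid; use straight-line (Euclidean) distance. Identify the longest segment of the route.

Leg distances:
A→B: 1063.9 m
B→C: 743.7 m
C→D: 2766.7 m
D→E: 2881.3 m
The longest leg is D–E at 2881.3 m.

D–E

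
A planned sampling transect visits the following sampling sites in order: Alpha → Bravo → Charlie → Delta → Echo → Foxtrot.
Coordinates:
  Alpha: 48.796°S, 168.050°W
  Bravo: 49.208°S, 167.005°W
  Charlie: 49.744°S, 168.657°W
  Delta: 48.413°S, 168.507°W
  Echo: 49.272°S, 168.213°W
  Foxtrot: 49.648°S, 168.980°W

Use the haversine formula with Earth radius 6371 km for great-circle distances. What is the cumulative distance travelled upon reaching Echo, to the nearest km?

Leg distances:
Alpha→Bravo: 88.9 km  (cumulative 88.9 km)
Bravo→Charlie: 133.4 km  (cumulative 222.3 km)
Charlie→Delta: 148.4 km  (cumulative 370.7 km)
Delta→Echo: 97.9 km  (cumulative 468.7 km)
Cumulative distance at Echo ≈ 469 km.

469 km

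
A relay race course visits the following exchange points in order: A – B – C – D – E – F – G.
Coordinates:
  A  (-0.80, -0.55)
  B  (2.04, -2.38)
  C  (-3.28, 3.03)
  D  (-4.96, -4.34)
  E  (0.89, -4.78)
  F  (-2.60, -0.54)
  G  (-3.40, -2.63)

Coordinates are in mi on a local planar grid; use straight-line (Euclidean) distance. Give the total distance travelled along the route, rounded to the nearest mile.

32 mi

Leg distances:
A→B: 3.4 mi  (cumulative 3.4 mi)
B→C: 7.6 mi  (cumulative 11.0 mi)
C→D: 7.6 mi  (cumulative 18.5 mi)
D→E: 5.9 mi  (cumulative 24.4 mi)
E→F: 5.5 mi  (cumulative 29.9 mi)
F→G: 2.2 mi  (cumulative 32.1 mi)
Total route length ≈ 32 mi.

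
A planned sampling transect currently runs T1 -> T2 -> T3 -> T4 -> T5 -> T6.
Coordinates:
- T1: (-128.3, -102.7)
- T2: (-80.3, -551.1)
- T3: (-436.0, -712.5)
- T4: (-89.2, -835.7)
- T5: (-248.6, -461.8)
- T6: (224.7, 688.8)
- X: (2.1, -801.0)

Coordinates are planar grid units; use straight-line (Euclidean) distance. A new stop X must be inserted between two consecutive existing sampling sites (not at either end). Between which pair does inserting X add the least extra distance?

between T4 and T5

Added distance for inserting X between each consecutive pair:
T1–T2: 522.5
T2–T3: 319.5
T3–T4: 176.6
T4–T5: 113.0
T5–T6: 684.0
Smallest added distance is 113.0, inserting between T4 and T5.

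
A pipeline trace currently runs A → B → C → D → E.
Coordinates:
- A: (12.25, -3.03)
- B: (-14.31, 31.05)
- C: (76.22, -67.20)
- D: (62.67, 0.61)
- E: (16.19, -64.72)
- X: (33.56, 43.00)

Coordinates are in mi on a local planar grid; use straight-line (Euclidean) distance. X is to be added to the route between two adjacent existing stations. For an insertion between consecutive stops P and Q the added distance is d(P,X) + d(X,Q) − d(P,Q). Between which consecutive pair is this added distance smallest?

Added distance for inserting X between each consecutive pair:
A–B: 56.9 mi
B–C: 33.9 mi
C–D: 100.4 mi
D–E: 80.4 mi
Smallest added distance is 33.9 mi, inserting between B and C.

between B and C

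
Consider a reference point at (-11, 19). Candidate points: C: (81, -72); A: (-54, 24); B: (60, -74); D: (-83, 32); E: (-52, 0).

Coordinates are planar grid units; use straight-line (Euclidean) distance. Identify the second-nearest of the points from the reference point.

Distance to each, sorted:
A: 43.3
E: 45.2
D: 73.2
B: 117.0
C: 129.4
The second-nearest is E at 45.2.

E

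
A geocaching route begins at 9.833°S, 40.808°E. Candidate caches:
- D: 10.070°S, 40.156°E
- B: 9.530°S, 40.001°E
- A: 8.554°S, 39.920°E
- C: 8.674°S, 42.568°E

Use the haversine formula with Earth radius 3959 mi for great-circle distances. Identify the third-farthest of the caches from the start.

Distances from the start (9.833°S, 40.808°E):
C: 144.3 mi
A: 107.1 mi
B: 58.8 mi
D: 47.3 mi
The third-farthest is B at 58.8 mi.

B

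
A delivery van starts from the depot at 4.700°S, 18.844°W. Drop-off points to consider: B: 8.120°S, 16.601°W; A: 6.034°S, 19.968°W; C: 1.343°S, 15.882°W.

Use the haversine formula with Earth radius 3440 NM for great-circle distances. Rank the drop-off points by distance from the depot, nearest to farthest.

A, B, C

Distance from the depot at 4.700°S, 18.844°W to each:
A 6.034°S, 19.968°W: 104.5 NM
B 8.120°S, 16.601°W: 245.1 NM
C 1.343°S, 15.882°W: 268.6 NM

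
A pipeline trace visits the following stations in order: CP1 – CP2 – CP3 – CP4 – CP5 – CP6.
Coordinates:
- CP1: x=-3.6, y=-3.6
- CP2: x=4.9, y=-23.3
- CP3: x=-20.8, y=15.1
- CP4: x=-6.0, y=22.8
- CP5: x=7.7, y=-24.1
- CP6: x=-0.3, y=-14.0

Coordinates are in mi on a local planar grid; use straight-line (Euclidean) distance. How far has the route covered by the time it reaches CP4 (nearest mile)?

Leg distances:
CP1→CP2: 21.5 mi  (cumulative 21.5 mi)
CP2→CP3: 46.2 mi  (cumulative 67.7 mi)
CP3→CP4: 16.7 mi  (cumulative 84.3 mi)
Cumulative distance at CP4 ≈ 84 mi.

84 mi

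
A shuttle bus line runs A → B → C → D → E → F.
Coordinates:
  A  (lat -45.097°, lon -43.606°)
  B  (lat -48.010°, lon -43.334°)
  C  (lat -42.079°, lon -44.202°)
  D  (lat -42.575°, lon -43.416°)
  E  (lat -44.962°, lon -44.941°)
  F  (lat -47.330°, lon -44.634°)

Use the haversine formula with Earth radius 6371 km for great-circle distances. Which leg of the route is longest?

B–C

Leg distances:
A→B: 324.6 km
B→C: 663.0 km
C→D: 85.0 km
D→E: 292.3 km
E→F: 264.4 km
The longest leg is B–C at 663.0 km.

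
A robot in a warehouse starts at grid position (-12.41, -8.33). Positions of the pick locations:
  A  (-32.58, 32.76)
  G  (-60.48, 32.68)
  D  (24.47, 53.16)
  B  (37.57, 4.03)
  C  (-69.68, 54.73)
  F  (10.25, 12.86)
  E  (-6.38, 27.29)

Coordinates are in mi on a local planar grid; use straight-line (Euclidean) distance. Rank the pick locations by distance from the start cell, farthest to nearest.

C, D, G, B, A, E, F

Distances from the start cell:
C (-69.68, 54.73): 85.2 mi
D (24.47, 53.16): 71.7 mi
G (-60.48, 32.68): 63.2 mi
B (37.57, 4.03): 51.5 mi
A (-32.58, 32.76): 45.8 mi
E (-6.38, 27.29): 36.1 mi
F (10.25, 12.86): 31.0 mi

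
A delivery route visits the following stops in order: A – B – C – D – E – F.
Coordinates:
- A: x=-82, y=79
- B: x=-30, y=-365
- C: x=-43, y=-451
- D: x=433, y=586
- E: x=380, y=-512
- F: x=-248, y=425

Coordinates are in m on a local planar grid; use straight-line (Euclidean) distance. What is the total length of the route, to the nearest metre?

3902 m

Leg distances:
A→B: 447.0 m  (cumulative 447.0 m)
B→C: 87.0 m  (cumulative 534.0 m)
C→D: 1141.0 m  (cumulative 1675.0 m)
D→E: 1099.3 m  (cumulative 2774.3 m)
E→F: 1128.0 m  (cumulative 3902.3 m)
Total route length ≈ 3902 m.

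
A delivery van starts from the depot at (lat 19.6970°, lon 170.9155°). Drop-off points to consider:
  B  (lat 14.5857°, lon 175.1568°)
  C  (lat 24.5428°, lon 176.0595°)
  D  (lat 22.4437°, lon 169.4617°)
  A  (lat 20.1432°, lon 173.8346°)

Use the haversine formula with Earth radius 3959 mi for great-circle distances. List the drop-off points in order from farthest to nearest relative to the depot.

C, B, D, A

Distance from the depot at (lat 19.6970°, lon 170.9155°) to each:
C (lat 24.5428°, lon 176.0595°): 469.5 mi
B (lat 14.5857°, lon 175.1568°): 450.7 mi
D (lat 22.4437°, lon 169.4617°): 211.7 mi
A (lat 20.1432°, lon 173.8346°): 192.1 mi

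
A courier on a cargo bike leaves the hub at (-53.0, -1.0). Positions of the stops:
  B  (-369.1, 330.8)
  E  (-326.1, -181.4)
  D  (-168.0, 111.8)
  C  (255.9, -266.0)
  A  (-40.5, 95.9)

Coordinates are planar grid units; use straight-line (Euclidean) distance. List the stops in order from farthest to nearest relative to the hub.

Distances from the hub:
B (-369.1, 330.8): 458.3
C (255.9, -266.0): 407.0
E (-326.1, -181.4): 327.3
D (-168.0, 111.8): 161.1
A (-40.5, 95.9): 97.7

B, C, E, D, A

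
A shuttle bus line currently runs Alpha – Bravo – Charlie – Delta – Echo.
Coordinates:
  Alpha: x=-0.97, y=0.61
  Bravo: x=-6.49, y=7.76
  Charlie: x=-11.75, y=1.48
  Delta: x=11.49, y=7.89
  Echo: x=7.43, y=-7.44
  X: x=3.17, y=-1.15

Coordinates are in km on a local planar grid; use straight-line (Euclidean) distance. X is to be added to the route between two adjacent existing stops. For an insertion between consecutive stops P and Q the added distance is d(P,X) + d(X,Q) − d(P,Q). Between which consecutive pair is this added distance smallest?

Added distance for inserting X between each consecutive pair:
Alpha–Bravo: 8.6 km
Bravo–Charlie: 20.1 km
Charlie–Delta: 3.3 km
Delta–Echo: 4.0 km
Smallest added distance is 3.3 km, inserting between Charlie and Delta.

between Charlie and Delta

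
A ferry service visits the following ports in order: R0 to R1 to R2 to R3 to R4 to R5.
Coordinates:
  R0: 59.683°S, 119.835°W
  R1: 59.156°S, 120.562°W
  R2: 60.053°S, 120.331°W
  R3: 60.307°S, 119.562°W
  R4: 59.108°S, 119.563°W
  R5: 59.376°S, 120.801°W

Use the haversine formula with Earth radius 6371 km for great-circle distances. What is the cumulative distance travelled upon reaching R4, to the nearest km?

Leg distances:
R0→R1: 71.6 km  (cumulative 71.6 km)
R1→R2: 100.6 km  (cumulative 172.2 km)
R2→R3: 51.0 km  (cumulative 223.2 km)
R3→R4: 133.3 km  (cumulative 356.5 km)
Cumulative distance at R4 ≈ 357 km.

357 km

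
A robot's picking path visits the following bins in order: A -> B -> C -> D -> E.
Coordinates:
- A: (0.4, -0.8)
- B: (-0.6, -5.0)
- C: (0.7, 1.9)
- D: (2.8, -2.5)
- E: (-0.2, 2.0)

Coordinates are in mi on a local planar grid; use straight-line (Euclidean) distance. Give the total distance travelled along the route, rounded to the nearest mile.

Leg distances:
A→B: 4.3 mi  (cumulative 4.3 mi)
B→C: 7.0 mi  (cumulative 11.3 mi)
C→D: 4.9 mi  (cumulative 16.2 mi)
D→E: 5.4 mi  (cumulative 21.6 mi)
Total route length ≈ 22 mi.

22 mi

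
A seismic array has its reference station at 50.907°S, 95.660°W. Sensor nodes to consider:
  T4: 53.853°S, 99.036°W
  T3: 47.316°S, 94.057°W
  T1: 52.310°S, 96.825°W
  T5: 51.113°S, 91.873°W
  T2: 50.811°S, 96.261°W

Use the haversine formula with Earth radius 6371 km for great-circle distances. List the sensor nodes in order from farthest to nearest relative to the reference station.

Distance from the reference station at 50.907°S, 95.660°W to each:
T3 47.316°S, 94.057°W: 416.0 km
T4 53.853°S, 99.036°W: 399.7 km
T5 51.113°S, 91.873°W: 265.9 km
T1 52.310°S, 96.825°W: 175.5 km
T2 50.811°S, 96.261°W: 43.5 km

T3, T4, T5, T1, T2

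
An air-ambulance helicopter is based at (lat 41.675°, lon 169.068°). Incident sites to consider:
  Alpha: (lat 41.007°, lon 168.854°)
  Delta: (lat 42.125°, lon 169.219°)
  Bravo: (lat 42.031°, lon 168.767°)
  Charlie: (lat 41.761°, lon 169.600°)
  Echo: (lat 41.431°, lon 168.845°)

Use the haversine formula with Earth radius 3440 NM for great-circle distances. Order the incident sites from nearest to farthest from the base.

Echo, Charlie, Bravo, Delta, Alpha

Computing each great-circle distance from (lat 41.675°, lon 169.068°):
Echo (lat 41.431°, lon 168.845°): 17.7 NM
Charlie (lat 41.761°, lon 169.600°): 24.4 NM
Bravo (lat 42.031°, lon 168.767°): 25.3 NM
Delta (lat 42.125°, lon 169.219°): 27.8 NM
Alpha (lat 41.007°, lon 168.854°): 41.3 NM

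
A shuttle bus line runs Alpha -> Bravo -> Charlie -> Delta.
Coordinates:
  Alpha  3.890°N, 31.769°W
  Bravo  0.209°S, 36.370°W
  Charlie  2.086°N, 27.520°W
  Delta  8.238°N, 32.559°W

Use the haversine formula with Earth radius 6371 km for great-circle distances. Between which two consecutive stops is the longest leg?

Leg distances:
Alpha→Bravo: 684.9 km
Bravo→Charlie: 1016.4 km
Charlie→Delta: 882.6 km
The longest leg is Bravo–Charlie at 1016.4 km.

Bravo–Charlie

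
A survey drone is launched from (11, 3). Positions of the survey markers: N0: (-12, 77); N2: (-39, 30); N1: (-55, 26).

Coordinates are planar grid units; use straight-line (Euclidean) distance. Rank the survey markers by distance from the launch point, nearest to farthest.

Distances from the launch point:
N2 (-39, 30): 56.8
N1 (-55, 26): 69.9
N0 (-12, 77): 77.5

N2, N1, N0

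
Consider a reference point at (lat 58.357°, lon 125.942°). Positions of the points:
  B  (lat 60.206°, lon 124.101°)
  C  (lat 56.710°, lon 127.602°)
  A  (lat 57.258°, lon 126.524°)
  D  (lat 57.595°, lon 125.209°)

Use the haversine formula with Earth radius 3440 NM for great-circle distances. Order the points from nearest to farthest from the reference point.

Computing each great-circle distance from (lat 58.357°, lon 125.942°):
D (lat 57.595°, lon 125.209°): 51.4 NM
A (lat 57.258°, lon 126.524°): 68.6 NM
C (lat 56.710°, lon 127.602°): 112.4 NM
B (lat 60.206°, lon 124.101°): 124.5 NM

D, A, C, B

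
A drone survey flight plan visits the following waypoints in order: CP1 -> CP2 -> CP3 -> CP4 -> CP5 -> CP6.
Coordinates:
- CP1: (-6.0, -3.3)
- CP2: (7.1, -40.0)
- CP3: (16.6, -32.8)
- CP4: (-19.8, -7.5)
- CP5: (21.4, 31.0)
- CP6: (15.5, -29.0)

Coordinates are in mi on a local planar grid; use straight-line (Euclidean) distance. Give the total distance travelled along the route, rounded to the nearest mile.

212 mi

Leg distances:
CP1→CP2: 39.0 mi  (cumulative 39.0 mi)
CP2→CP3: 11.9 mi  (cumulative 50.9 mi)
CP3→CP4: 44.3 mi  (cumulative 95.2 mi)
CP4→CP5: 56.4 mi  (cumulative 151.6 mi)
CP5→CP6: 60.3 mi  (cumulative 211.9 mi)
Total route length ≈ 212 mi.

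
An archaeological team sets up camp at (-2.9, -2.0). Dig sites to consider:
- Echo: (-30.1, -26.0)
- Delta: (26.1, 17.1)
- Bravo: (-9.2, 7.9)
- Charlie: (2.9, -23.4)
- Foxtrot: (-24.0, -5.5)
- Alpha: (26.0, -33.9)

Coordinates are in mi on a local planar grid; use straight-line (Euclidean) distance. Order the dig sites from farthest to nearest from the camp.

Alpha, Echo, Delta, Charlie, Foxtrot, Bravo

Computing each straight-line distance from (-2.9, -2.0):
Alpha (26.0, -33.9): 43.0 mi
Echo (-30.1, -26.0): 36.3 mi
Delta (26.1, 17.1): 34.7 mi
Charlie (2.9, -23.4): 22.2 mi
Foxtrot (-24.0, -5.5): 21.4 mi
Bravo (-9.2, 7.9): 11.7 mi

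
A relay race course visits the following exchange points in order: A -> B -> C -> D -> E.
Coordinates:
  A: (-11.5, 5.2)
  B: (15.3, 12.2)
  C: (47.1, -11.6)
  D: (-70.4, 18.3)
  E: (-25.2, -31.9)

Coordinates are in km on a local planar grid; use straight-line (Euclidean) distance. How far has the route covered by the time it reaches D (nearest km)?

Leg distances:
A→B: 27.7 km  (cumulative 27.7 km)
B→C: 39.7 km  (cumulative 67.4 km)
C→D: 121.2 km  (cumulative 188.7 km)
Cumulative distance at D ≈ 189 km.

189 km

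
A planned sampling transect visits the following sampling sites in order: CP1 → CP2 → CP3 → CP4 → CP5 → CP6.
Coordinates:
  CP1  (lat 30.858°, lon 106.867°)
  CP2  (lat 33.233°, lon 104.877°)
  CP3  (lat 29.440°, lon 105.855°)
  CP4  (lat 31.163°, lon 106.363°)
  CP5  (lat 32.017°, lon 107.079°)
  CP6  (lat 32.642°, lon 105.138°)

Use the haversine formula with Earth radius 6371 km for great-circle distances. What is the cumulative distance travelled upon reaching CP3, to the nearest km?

Leg distances:
CP1→CP2: 323.9 km  (cumulative 323.9 km)
CP2→CP3: 431.9 km  (cumulative 755.8 km)
Cumulative distance at CP3 ≈ 756 km.

756 km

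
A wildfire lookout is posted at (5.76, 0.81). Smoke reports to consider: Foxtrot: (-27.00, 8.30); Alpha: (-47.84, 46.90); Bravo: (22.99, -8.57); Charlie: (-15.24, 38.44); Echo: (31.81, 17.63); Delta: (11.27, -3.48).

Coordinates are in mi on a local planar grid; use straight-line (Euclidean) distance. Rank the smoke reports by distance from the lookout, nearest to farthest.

Computing each straight-line distance from (5.76, 0.81):
Delta (11.27, -3.48): 7.0 mi
Bravo (22.99, -8.57): 19.6 mi
Echo (31.81, 17.63): 31.0 mi
Foxtrot (-27.00, 8.30): 33.6 mi
Charlie (-15.24, 38.44): 43.1 mi
Alpha (-47.84, 46.90): 70.7 mi

Delta, Bravo, Echo, Foxtrot, Charlie, Alpha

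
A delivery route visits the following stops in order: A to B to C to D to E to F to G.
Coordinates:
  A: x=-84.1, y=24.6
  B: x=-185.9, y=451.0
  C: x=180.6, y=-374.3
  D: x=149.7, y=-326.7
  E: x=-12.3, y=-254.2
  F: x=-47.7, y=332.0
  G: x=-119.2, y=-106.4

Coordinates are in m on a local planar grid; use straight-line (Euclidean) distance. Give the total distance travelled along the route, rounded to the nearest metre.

Leg distances:
A→B: 438.4 m  (cumulative 438.4 m)
B→C: 903.0 m  (cumulative 1341.4 m)
C→D: 56.8 m  (cumulative 1398.2 m)
D→E: 177.5 m  (cumulative 1575.6 m)
E→F: 587.3 m  (cumulative 2162.9 m)
F→G: 444.2 m  (cumulative 2607.1 m)
Total route length ≈ 2607 m.

2607 m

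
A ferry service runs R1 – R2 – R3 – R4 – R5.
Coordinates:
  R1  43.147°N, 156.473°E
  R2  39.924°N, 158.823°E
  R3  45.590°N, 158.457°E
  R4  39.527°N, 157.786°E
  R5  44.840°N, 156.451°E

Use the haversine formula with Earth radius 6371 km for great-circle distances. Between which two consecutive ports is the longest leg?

Leg distances:
R1→R2: 408.2 km
R2→R3: 630.7 km
R3→R4: 676.4 km
R4→R5: 600.9 km
The longest leg is R3–R4 at 676.4 km.

R3–R4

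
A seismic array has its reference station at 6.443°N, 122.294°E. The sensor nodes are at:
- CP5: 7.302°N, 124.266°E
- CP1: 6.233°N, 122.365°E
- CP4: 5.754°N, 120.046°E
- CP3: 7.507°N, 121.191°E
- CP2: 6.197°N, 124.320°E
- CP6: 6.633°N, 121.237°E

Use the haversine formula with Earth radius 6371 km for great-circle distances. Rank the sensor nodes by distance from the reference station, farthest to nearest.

Distance from the reference station at 6.443°N, 122.294°E to each:
CP4 5.754°N, 120.046°E: 260.1 km
CP5 7.302°N, 124.266°E: 237.7 km
CP2 6.197°N, 124.320°E: 225.6 km
CP3 7.507°N, 121.191°E: 169.8 km
CP6 6.633°N, 121.237°E: 118.7 km
CP1 6.233°N, 122.365°E: 24.6 km

CP4, CP5, CP2, CP3, CP6, CP1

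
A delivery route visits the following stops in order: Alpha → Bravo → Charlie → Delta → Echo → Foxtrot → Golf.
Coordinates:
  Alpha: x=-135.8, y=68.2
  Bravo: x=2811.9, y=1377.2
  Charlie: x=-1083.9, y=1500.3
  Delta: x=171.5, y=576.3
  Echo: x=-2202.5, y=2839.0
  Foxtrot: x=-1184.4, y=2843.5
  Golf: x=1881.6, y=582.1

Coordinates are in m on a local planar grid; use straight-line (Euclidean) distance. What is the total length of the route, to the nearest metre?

Leg distances:
Alpha→Bravo: 3225.3 m  (cumulative 3225.3 m)
Bravo→Charlie: 3897.7 m  (cumulative 7123.0 m)
Charlie→Delta: 1558.8 m  (cumulative 8681.8 m)
Delta→Echo: 3279.6 m  (cumulative 11961.4 m)
Echo→Foxtrot: 1018.1 m  (cumulative 12979.5 m)
Foxtrot→Golf: 3809.8 m  (cumulative 16789.3 m)
Total route length ≈ 16789 m.

16789 m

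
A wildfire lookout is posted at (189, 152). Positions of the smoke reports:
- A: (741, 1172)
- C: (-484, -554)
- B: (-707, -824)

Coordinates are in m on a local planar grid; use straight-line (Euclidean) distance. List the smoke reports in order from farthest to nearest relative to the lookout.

Distance from the lookout at (189, 152) to each:
B (-707, -824): 1324.9 m
A (741, 1172): 1159.8 m
C (-484, -554): 975.4 m

B, A, C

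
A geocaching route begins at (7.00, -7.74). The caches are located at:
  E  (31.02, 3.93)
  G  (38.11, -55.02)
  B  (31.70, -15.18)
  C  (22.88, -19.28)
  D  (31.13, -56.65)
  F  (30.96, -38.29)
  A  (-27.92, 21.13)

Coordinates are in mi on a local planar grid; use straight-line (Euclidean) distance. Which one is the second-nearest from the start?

B

Distance to each, sorted:
C: 19.6 mi
B: 25.8 mi
E: 26.7 mi
F: 38.8 mi
A: 45.3 mi
D: 54.5 mi
G: 56.6 mi
The second-nearest is B at 25.8 mi.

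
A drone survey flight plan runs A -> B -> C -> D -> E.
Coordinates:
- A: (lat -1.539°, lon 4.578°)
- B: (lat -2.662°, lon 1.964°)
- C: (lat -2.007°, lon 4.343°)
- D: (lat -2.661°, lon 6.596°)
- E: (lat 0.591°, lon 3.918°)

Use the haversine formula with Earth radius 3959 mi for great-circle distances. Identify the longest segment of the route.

D–E

Leg distances:
A→B: 196.5 mi
B→C: 170.4 mi
C→D: 162.0 mi
D→E: 291.1 mi
The longest leg is D–E at 291.1 mi.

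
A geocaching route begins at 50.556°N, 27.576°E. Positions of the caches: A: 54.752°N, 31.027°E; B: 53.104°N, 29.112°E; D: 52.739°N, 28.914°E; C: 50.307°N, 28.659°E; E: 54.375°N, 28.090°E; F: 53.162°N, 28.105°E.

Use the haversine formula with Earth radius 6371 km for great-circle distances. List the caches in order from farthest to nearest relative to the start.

A, E, B, F, D, C

Computing each great-circle distance from 50.556°N, 27.576°E:
A 54.752°N, 31.027°E: 521.3 km
E 54.375°N, 28.090°E: 426.1 km
B 53.104°N, 29.112°E: 302.3 km
F 53.162°N, 28.105°E: 292.0 km
D 52.739°N, 28.914°E: 259.7 km
C 50.307°N, 28.659°E: 81.6 km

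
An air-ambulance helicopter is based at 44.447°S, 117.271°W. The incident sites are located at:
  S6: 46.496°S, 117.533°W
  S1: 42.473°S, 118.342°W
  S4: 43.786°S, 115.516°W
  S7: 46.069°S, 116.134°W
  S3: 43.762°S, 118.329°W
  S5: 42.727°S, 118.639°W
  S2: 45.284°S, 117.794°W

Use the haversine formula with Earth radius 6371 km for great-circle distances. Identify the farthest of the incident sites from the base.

S1

Distance to each, sorted:
S1: 235.9 km
S6: 228.8 km
S5: 220.7 km
S7: 201.1 km
S4: 158.2 km
S3: 113.7 km
S2: 101.8 km
The farthest is S1 at 235.9 km.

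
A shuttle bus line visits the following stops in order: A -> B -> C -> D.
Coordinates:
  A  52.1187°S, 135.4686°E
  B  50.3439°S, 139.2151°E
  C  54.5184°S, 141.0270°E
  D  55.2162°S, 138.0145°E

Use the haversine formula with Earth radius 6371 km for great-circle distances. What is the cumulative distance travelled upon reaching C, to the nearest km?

807 km

Leg distances:
A→B: 327.0 km  (cumulative 327.0 km)
B→C: 480.1 km  (cumulative 807.2 km)
Cumulative distance at C ≈ 807 km.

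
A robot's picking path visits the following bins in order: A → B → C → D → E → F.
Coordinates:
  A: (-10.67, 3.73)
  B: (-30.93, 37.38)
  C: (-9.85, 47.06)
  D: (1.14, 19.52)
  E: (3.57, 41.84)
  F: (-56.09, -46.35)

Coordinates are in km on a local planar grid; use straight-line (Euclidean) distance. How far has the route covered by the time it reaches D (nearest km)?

92 km

Leg distances:
A→B: 39.3 km  (cumulative 39.3 km)
B→C: 23.2 km  (cumulative 62.5 km)
C→D: 29.7 km  (cumulative 92.1 km)
Cumulative distance at D ≈ 92 km.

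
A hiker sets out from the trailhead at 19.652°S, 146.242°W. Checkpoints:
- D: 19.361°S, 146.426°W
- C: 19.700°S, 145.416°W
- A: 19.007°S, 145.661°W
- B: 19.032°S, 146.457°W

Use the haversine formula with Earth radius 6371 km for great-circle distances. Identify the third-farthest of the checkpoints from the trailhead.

B

Distances from the trailhead (19.652°S, 146.242°W):
A: 94.1 km
C: 86.6 km
B: 72.5 km
D: 37.7 km
The third-farthest is B at 72.5 km.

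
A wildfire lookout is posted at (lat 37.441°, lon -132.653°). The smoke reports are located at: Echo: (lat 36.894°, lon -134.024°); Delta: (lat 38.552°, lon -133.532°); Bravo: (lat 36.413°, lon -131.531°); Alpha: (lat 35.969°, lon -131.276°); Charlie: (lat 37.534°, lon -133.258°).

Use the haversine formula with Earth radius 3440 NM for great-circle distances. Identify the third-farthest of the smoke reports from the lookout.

Delta

Distances from the lookout ((lat 37.441°, lon -132.653°)):
Alpha: 110.5 NM
Bravo: 81.9 NM
Delta: 78.6 NM
Echo: 73.4 NM
Charlie: 29.4 NM
The third-farthest is Delta at 78.6 NM.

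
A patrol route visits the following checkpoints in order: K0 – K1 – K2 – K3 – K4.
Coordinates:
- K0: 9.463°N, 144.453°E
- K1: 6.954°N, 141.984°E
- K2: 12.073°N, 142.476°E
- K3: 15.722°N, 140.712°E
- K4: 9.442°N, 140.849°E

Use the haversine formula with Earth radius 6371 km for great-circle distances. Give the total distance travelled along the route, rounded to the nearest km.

2108 km

Leg distances:
K0→K1: 389.4 km  (cumulative 389.4 km)
K1→K2: 571.8 km  (cumulative 961.2 km)
K2→K3: 448.2 km  (cumulative 1409.4 km)
K3→K4: 698.5 km  (cumulative 2107.8 km)
Total route length ≈ 2108 km.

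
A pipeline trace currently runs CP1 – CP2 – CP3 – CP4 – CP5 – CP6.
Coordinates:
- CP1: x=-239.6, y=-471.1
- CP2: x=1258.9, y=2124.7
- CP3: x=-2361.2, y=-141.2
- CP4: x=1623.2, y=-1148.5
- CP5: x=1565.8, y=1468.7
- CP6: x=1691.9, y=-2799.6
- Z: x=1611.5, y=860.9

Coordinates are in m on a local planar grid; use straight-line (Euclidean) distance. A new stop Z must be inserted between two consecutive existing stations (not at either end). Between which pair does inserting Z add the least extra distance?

between CP5 and CP6

Added distance for inserting Z between each consecutive pair:
CP1–CP2: 595.3 m
CP2–CP3: 1138.4 m
CP3–CP4: 1996.8 m
CP4–CP5: 1.1 m
CP5–CP6: 0.7 m
Smallest added distance is 0.7 m, inserting between CP5 and CP6.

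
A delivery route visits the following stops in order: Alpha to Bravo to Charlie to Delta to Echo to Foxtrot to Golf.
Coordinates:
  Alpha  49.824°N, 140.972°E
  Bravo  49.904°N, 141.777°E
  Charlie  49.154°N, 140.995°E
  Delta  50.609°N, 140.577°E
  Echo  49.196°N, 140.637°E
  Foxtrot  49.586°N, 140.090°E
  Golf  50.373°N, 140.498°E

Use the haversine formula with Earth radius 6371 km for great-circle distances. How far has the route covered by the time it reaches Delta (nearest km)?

Leg distances:
Alpha→Bravo: 58.4 km  (cumulative 58.4 km)
Bravo→Charlie: 100.7 km  (cumulative 159.1 km)
Charlie→Delta: 164.5 km  (cumulative 323.6 km)
Cumulative distance at Delta ≈ 324 km.

324 km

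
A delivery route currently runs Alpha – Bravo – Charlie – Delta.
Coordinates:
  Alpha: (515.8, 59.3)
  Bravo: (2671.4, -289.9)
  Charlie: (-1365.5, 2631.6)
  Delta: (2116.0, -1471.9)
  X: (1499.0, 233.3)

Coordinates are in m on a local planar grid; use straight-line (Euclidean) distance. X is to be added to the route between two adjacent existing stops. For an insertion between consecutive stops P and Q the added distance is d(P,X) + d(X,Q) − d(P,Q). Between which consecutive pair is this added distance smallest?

Added distance for inserting X between each consecutive pair:
Alpha–Bravo: 98.6 m
Bravo–Charlie: 36.6 m
Charlie–Delta: 167.9 m
Smallest added distance is 36.6 m, inserting between Bravo and Charlie.

between Bravo and Charlie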